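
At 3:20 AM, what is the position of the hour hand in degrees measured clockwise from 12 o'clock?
The hour hand moves 30 degrees per hour and 0.5 degrees per minute.
At 3:20: (3) x 30 + 20 x 0.5 = 90 + 10 = 100 degrees

Final answer: 100 degrees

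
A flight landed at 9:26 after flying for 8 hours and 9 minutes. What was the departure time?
Starting time: 9:26 = 566 total minutes past 12:00
Subtracting: 8 hours and 9 minutes = 489 minutes
566 - 489 = 77 minutes
= 1 hour and 17 minutes past 12:00 = 1:17

Final answer: 1:17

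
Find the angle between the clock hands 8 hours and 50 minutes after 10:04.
First find the time 8 hours and 50 minutes after 10:04.
Total minutes: 10 x 60 + 4 + 8 x 60 + 50 = 1134.
1134 mod 720 = 414 minutes = 6:54.
Now compute the angle at 6:54:
Hour hand: 6 x 30 + 54 x 0.5 = 207 degrees
Minute hand: 54 x 6 = 324 degrees
Difference: |207 - 324| = 117 degrees
The angle is 117 degrees

Final answer: 117 degrees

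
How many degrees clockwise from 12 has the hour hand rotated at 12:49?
The hour hand moves 30 degrees per hour and 0.5 degrees per minute.
At 12:49: (0) x 30 + 49 x 0.5 = 0 + 24.5 = 24.5 degrees

Final answer: 24.5 degrees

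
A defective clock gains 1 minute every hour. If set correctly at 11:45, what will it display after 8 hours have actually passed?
For every 60 true minutes, the faulty clock advances 60 + 1 = 61 minutes.
True elapsed: 8 hours = 480 minutes.
Faulty clock advances: 480 x 61/60 = 488 minutes (drift: 8 minutes ahead).
Shown time: 11:45 + 488 minutes = 7:53.

Final answer: 7:53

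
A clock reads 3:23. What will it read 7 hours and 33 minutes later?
Starting time: 3:23
Adding 33 minutes to 23 minutes: 23 + 33 = 56 minutes
Adding 7 hours: 3 + 7 = 10
Final time: 10:56

Final answer: 10:56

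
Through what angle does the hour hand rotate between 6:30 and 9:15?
The hour hand moves 0.5 degrees per minute.
Time elapsed: 9:15 - 6:30 = 165 minutes
Angular displacement: 165 x 0.5 = 82.5 degrees

Final answer: 82.5 degrees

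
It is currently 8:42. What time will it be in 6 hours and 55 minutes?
Starting time: 8:42
Adding 55 minutes to 42 minutes: 42 + 55 = 97 minutes = 1 hour and 37 minutes
Adding 6 hours: 8 + 6 + 1 (carry) = 15 - 12 = 3
Final time: 3:37

Final answer: 3:37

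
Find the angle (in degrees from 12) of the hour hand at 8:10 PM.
The hour hand moves 30 degrees per hour and 0.5 degrees per minute.
At 8:10: (8) x 30 + 10 x 0.5 = 240 + 5 = 245 degrees

Final answer: 245 degrees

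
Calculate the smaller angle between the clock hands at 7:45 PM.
Hour hand position: 7 x 30 + 45 x 0.5 = 232.5 degrees
Minute hand position: 45 x 6 = 270 degrees
Difference: |232.5 - 270| = 37.5 degrees
The angle between the hands is 37.5 degrees

Final answer: 37.5 degrees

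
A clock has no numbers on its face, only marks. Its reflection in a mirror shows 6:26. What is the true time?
Reflection across the vertical (12-6) axis maps a hand at angle A degrees to (360 - A) degrees, which sends a reading of T minutes past 12:00 to (720 - T) minutes past 12:00.
Mirror reads 6:26 = 386 minutes past 12:00.
Actual time: (720 - 386) mod 720 = 334 minutes = 5:34.

Final answer: 5:34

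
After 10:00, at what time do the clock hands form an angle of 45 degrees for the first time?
At t minutes past 10:00, the hour hand is at 30 x 10 + 0.5t degrees and the minute hand is at 6t degrees.
The smaller angle between them is 45 degrees when |30H - 5.5t| = 45 or |30H - 5.5t| = 315.
With H = 10, solve 30 x 10 - 5.5t = +/- target for each target:
  t = (30 x 10 - 45) / 5.5 = 46.36
  t = (30 x 10 + 45) / 5.5 = 62.73 (outside (0, 60))
  t = (30 x 10 - 315) / 5.5 = -2.73 (outside (0, 60))
  t = (30 x 10 + 315) / 5.5 = 111.82 (outside (0, 60))
Valid solutions in (0, 60): {46.36} minutes.
The first occurrence is t = 46.36 minutes.
The hands form a 45-degree angle at 46.36 minutes past 10:00.

Final answer: 46.36 minutes past 10:00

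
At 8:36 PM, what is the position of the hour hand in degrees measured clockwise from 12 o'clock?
The hour hand moves 30 degrees per hour and 0.5 degrees per minute.
At 8:36: (8) x 30 + 36 x 0.5 = 240 + 18 = 258 degrees

Final answer: 258 degrees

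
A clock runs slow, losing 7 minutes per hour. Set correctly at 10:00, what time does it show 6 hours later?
For every 60 true minutes, the faulty clock advances 60 - 7 = 53 minutes.
True elapsed: 6 hours = 360 minutes.
Faulty clock advances: 360 x 53/60 = 318 minutes (drift: 42 minutes behind).
Shown time: 10:00 + 318 minutes = 3:18.

Final answer: 3:18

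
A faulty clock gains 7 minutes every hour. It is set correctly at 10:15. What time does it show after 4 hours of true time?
For every 60 true minutes, the faulty clock advances 60 + 7 = 67 minutes.
True elapsed: 4 hours = 240 minutes.
Faulty clock advances: 240 x 67/60 = 268 minutes (drift: 28 minutes ahead).
Shown time: 10:15 + 268 minutes = 2:43.

Final answer: 2:43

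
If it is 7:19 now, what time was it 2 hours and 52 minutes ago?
Starting time: 7:19 = 439 total minutes past 12:00
Subtracting: 2 hours and 52 minutes = 172 minutes
439 - 172 = 267 minutes
= 4 hours and 27 minutes past 12:00 = 4:27

Final answer: 4:27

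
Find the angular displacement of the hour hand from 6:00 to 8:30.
The hour hand moves 0.5 degrees per minute.
Time elapsed: 8:30 - 6:00 = 150 minutes
Angular displacement: 150 x 0.5 = 75 degrees

Final answer: 75 degrees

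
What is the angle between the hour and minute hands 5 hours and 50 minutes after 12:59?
First find the time 5 hours and 50 minutes after 12:59.
Total minutes: 12 x 60 + 59 + 5 x 60 + 50 = 1129.
1129 mod 720 = 409 minutes = 6:49.
Now compute the angle at 6:49:
Hour hand: 6 x 30 + 49 x 0.5 = 204.5 degrees
Minute hand: 49 x 6 = 294 degrees
Difference: |204.5 - 294| = 89.5 degrees
The angle is 89.5 degrees

Final answer: 89.5 degrees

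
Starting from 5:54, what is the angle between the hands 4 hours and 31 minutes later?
First find the time 4 hours and 31 minutes after 5:54.
Total minutes: 5 x 60 + 54 + 4 x 60 + 31 = 625.
625 mod 720 = 625 minutes = 10:25.
Now compute the angle at 10:25:
Hour hand: 10 x 30 + 25 x 0.5 = 312.5 degrees
Minute hand: 25 x 6 = 150 degrees
Difference: |312.5 - 150| = 162.5 degrees
The angle is 162.5 degrees

Final answer: 162.5 degrees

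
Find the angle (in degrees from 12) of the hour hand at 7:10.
The hour hand moves 30 degrees per hour and 0.5 degrees per minute.
At 7:10: (7) x 30 + 10 x 0.5 = 210 + 5 = 215 degrees

Final answer: 215 degrees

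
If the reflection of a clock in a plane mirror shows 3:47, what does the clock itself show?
Reflection across the vertical (12-6) axis maps a hand at angle A degrees to (360 - A) degrees, which sends a reading of T minutes past 12:00 to (720 - T) minutes past 12:00.
Mirror reads 3:47 = 227 minutes past 12:00.
Actual time: (720 - 227) mod 720 = 493 minutes = 8:13.

Final answer: 8:13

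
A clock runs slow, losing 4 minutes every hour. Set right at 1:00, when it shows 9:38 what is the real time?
For every 60 true minutes, the faulty clock advances 56 minutes, so 1 faulty-clock minute corresponds to 60/56 true minutes.
From 1:00 to 9:38 on the faulty dial is 518 minutes.
True elapsed: 518 x 60/56 = 555 minutes = 9 hours and 15 minutes.
True time: 1:00 + 9 hours and 15 minutes = 10:15.

Final answer: 10:15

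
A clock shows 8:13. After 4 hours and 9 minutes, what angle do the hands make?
First find the time 4 hours and 9 minutes after 8:13.
Total minutes: 8 x 60 + 13 + 4 x 60 + 9 = 742.
742 mod 720 = 22 minutes = 12:22.
Now compute the angle at 12:22:
Hour hand: 0 x 30 + 22 x 0.5 = 11 degrees
Minute hand: 22 x 6 = 132 degrees
Difference: |11 - 132| = 121 degrees
The angle is 121 degrees

Final answer: 121 degrees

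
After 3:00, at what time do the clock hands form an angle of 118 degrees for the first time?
At t minutes past 3:00, the hour hand is at 30 x 3 + 0.5t degrees and the minute hand is at 6t degrees.
The smaller angle between them is 118 degrees when |30H - 5.5t| = 118 or |30H - 5.5t| = 242.
With H = 3, solve 30 x 3 - 5.5t = +/- target for each target:
  t = (30 x 3 - 118) / 5.5 = -5.09 (outside (0, 60))
  t = (30 x 3 + 118) / 5.5 = 37.82
  t = (30 x 3 - 242) / 5.5 = -27.64 (outside (0, 60))
  t = (30 x 3 + 242) / 5.5 = 60.36 (outside (0, 60))
Valid solutions in (0, 60): {37.82} minutes.
The first occurrence is t = 37.82 minutes.
The hands form a 118-degree angle at 37.82 minutes past 3:00.

Final answer: 37.82 minutes past 3:00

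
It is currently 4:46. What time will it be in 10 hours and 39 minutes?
Starting time: 4:46
Adding 39 minutes to 46 minutes: 46 + 39 = 85 minutes = 1 hour and 25 minutes
Adding 10 hours: 4 + 10 + 1 (carry) = 15 - 12 = 3
Final time: 3:25

Final answer: 3:25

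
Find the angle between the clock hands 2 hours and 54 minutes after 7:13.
First find the time 2 hours and 54 minutes after 7:13.
Total minutes: 7 x 60 + 13 + 2 x 60 + 54 = 607.
607 mod 720 = 607 minutes = 10:07.
Now compute the angle at 10:07:
Hour hand: 10 x 30 + 7 x 0.5 = 303.5 degrees
Minute hand: 7 x 6 = 42 degrees
Difference: |303.5 - 42| = 261.5 degrees
Smaller angle: 360 - 261.5 = 98.5 degrees

Final answer: 98.5 degrees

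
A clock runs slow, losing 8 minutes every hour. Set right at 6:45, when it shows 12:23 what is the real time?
For every 60 true minutes, the faulty clock advances 52 minutes, so 1 faulty-clock minute corresponds to 60/52 true minutes.
From 6:45 to 12:23 on the faulty dial is 338 minutes.
True elapsed: 338 x 60/52 = 390 minutes = 6 hours and 30 minutes.
True time: 6:45 + 6 hours and 30 minutes = 1:15.

Final answer: 1:15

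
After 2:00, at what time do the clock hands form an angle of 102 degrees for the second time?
At t minutes past 2:00, the hour hand is at 30 x 2 + 0.5t degrees and the minute hand is at 6t degrees.
The smaller angle between them is 102 degrees when |30H - 5.5t| = 102 or |30H - 5.5t| = 258.
With H = 2, solve 30 x 2 - 5.5t = +/- target for each target:
  t = (30 x 2 - 102) / 5.5 = -7.64 (outside (0, 60))
  t = (30 x 2 + 102) / 5.5 = 29.45
  t = (30 x 2 - 258) / 5.5 = -36 (outside (0, 60))
  t = (30 x 2 + 258) / 5.5 = 57.82
Valid solutions in (0, 60): {29.45, 57.82} minutes.
The second occurrence is t = 57.82 minutes.
The hands form a 102-degree angle at 57.82 minutes past 2:00.

Final answer: 57.82 minutes past 2:00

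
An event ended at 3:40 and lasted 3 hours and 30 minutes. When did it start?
Starting time: 3:40 = 220 total minutes past 12:00
Subtracting: 3 hours and 30 minutes = 210 minutes
220 - 210 = 10 minutes
= 10 minutes past 12:00 = 12:10

Final answer: 12:10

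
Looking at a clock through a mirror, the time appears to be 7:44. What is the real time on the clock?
Reflection across the vertical (12-6) axis maps a hand at angle A degrees to (360 - A) degrees, which sends a reading of T minutes past 12:00 to (720 - T) minutes past 12:00.
Mirror reads 7:44 = 464 minutes past 12:00.
Actual time: (720 - 464) mod 720 = 256 minutes = 4:16.

Final answer: 4:16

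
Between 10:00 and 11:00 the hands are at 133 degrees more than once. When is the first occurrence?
At t minutes past 10:00, the hour hand is at 30 x 10 + 0.5t degrees and the minute hand is at 6t degrees.
The smaller angle between them is 133 degrees when |30H - 5.5t| = 133 or |30H - 5.5t| = 227.
With H = 10, solve 30 x 10 - 5.5t = +/- target for each target:
  t = (30 x 10 - 133) / 5.5 = 30.36
  t = (30 x 10 + 133) / 5.5 = 78.73 (outside (0, 60))
  t = (30 x 10 - 227) / 5.5 = 13.27
  t = (30 x 10 + 227) / 5.5 = 95.82 (outside (0, 60))
Valid solutions in (0, 60): {13.27, 30.36} minutes.
The first occurrence is t = 13.27 minutes.
The hands form a 133-degree angle at 13.27 minutes past 10:00.

Final answer: 13.27 minutes past 10:00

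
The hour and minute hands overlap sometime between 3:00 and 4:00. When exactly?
The minute hand gains 5.5 degrees per minute on the hour hand.
At 3:00, the hour hand is at 90 degrees and the minute hand is at 0 degrees.
The gap is 90 degrees. Time to close: 90/5.5 = 60 x 3/11 = 16.36 minutes.
The hands overlap at 16.36 minutes past 3:00.

Final answer: 16.36 minutes past 3:00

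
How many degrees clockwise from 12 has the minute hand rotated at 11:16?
The minute hand moves 6 degrees per minute.
At 11:16: 16 x 6 = 96 degrees

Final answer: 96 degrees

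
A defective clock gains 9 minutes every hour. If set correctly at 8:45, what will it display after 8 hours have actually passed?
For every 60 true minutes, the faulty clock advances 60 + 9 = 69 minutes.
True elapsed: 8 hours = 480 minutes.
Faulty clock advances: 480 x 69/60 = 552 minutes (drift: 72 minutes ahead).
Shown time: 8:45 + 552 minutes = 5:57.

Final answer: 5:57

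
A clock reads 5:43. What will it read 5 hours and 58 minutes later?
Starting time: 5:43
Adding 58 minutes to 43 minutes: 43 + 58 = 101 minutes = 1 hour and 41 minutes
Adding 5 hours: 5 + 5 + 1 (carry) = 11
Final time: 11:41

Final answer: 11:41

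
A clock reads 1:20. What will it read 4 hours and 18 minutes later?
Starting time: 1:20
Adding 18 minutes to 20 minutes: 20 + 18 = 38 minutes
Adding 4 hours: 1 + 4 = 5
Final time: 5:38

Final answer: 5:38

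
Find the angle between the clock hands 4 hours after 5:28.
First find the time 4 hours after 5:28.
Total minutes: 5 x 60 + 28 + 4 x 60 + 0 = 568.
568 mod 720 = 568 minutes = 9:28.
Now compute the angle at 9:28:
Hour hand: 9 x 30 + 28 x 0.5 = 284 degrees
Minute hand: 28 x 6 = 168 degrees
Difference: |284 - 168| = 116 degrees
The angle is 116 degrees

Final answer: 116 degrees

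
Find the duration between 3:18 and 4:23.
From 3:18 to 4:23:
(4 x 60 + 23) - (3 x 60 + 18) = 263 - 198 = 65 minutes
= 1 hour and 5 minutes

Final answer: 1 hour and 5 minutes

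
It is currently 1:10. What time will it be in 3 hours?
Starting time: 1:10
Adding 0 minutes to 10 minutes: 10 + 0 = 10 minutes
Adding 3 hours: 1 + 3 = 4
Final time: 4:10

Final answer: 4:10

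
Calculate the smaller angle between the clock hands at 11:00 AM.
Hour hand position: 11 x 30 + 0 x 0.5 = 330 degrees
Minute hand position: 0 x 6 = 0 degrees
Difference: |330 - 0| = 330 degrees
Since 330 > 180, the smaller angle is 360 - 330 = 30 degrees

Final answer: 30 degrees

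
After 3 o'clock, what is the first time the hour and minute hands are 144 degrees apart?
At t minutes past 3:00, the hour hand is at 30 x 3 + 0.5t degrees and the minute hand is at 6t degrees.
The smaller angle between them is 144 degrees when |30H - 5.5t| = 144 or |30H - 5.5t| = 216.
With H = 3, solve 30 x 3 - 5.5t = +/- target for each target:
  t = (30 x 3 - 144) / 5.5 = -9.82 (outside (0, 60))
  t = (30 x 3 + 144) / 5.5 = 42.55
  t = (30 x 3 - 216) / 5.5 = -22.91 (outside (0, 60))
  t = (30 x 3 + 216) / 5.5 = 55.64
Valid solutions in (0, 60): {42.55, 55.64} minutes.
The first occurrence is t = 42.55 minutes.
The hands form a 144-degree angle at 42.55 minutes past 3:00.

Final answer: 42.55 minutes past 3:00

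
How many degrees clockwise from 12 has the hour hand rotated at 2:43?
The hour hand moves 30 degrees per hour and 0.5 degrees per minute.
At 2:43: (2) x 30 + 43 x 0.5 = 60 + 21.5 = 81.5 degrees

Final answer: 81.5 degrees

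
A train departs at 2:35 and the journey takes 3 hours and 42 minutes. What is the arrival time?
Starting time: 2:35
Adding 42 minutes to 35 minutes: 35 + 42 = 77 minutes = 1 hour and 17 minutes
Adding 3 hours: 2 + 3 + 1 (carry) = 6
Final time: 6:17

Final answer: 6:17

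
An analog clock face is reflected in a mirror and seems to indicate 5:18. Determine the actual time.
Reflection across the vertical (12-6) axis maps a hand at angle A degrees to (360 - A) degrees, which sends a reading of T minutes past 12:00 to (720 - T) minutes past 12:00.
Mirror reads 5:18 = 318 minutes past 12:00.
Actual time: (720 - 318) mod 720 = 402 minutes = 6:42.

Final answer: 6:42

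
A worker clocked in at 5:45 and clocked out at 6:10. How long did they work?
From 5:45 to 6:10:
(6 x 60 + 10) - (5 x 60 + 45) = 370 - 345 = 25 minutes
= 25 minutes

Final answer: 25 minutes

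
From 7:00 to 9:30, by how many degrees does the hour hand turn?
The hour hand moves 0.5 degrees per minute.
Time elapsed: 9:30 - 7:00 = 150 minutes
Angular displacement: 150 x 0.5 = 75 degrees

Final answer: 75 degrees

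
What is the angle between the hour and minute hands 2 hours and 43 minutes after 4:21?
First find the time 2 hours and 43 minutes after 4:21.
Total minutes: 4 x 60 + 21 + 2 x 60 + 43 = 424.
424 mod 720 = 424 minutes = 7:04.
Now compute the angle at 7:04:
Hour hand: 7 x 30 + 4 x 0.5 = 212 degrees
Minute hand: 4 x 6 = 24 degrees
Difference: |212 - 24| = 188 degrees
Smaller angle: 360 - 188 = 172 degrees

Final answer: 172 degrees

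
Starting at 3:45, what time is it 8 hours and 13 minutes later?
Starting time: 3:45
Adding 13 minutes to 45 minutes: 45 + 13 = 58 minutes
Adding 8 hours: 3 + 8 = 11
Final time: 11:58

Final answer: 11:58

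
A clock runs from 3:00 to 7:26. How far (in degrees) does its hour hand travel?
The hour hand moves 0.5 degrees per minute.
Time elapsed: 7:26 - 3:00 = 266 minutes
Angular displacement: 266 x 0.5 = 133 degrees

Final answer: 133 degrees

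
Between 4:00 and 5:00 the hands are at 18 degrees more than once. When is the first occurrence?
At t minutes past 4:00, the hour hand is at 30 x 4 + 0.5t degrees and the minute hand is at 6t degrees.
The smaller angle between them is 18 degrees when |30H - 5.5t| = 18 or |30H - 5.5t| = 342.
With H = 4, solve 30 x 4 - 5.5t = +/- target for each target:
  t = (30 x 4 - 18) / 5.5 = 18.55
  t = (30 x 4 + 18) / 5.5 = 25.09
  t = (30 x 4 - 342) / 5.5 = -40.36 (outside (0, 60))
  t = (30 x 4 + 342) / 5.5 = 84 (outside (0, 60))
Valid solutions in (0, 60): {18.55, 25.09} minutes.
The first occurrence is t = 18.55 minutes.
The hands form a 18-degree angle at 18.55 minutes past 4:00.

Final answer: 18.55 minutes past 4:00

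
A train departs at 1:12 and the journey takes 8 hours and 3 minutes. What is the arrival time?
Starting time: 1:12
Adding 3 minutes to 12 minutes: 12 + 3 = 15 minutes
Adding 8 hours: 1 + 8 = 9
Final time: 9:15

Final answer: 9:15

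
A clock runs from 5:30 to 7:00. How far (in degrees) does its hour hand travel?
The hour hand moves 0.5 degrees per minute.
Time elapsed: 7:00 - 5:30 = 90 minutes
Angular displacement: 90 x 0.5 = 45 degrees

Final answer: 45 degrees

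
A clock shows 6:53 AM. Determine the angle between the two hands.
Hour hand position: 6 x 30 + 53 x 0.5 = 206.5 degrees
Minute hand position: 53 x 6 = 318 degrees
Difference: |206.5 - 318| = 111.5 degrees
The angle between the hands is 111.5 degrees

Final answer: 111.5 degrees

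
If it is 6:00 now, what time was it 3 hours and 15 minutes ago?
Starting time: 6:00 = 360 total minutes past 12:00
Subtracting: 3 hours and 15 minutes = 195 minutes
360 - 195 = 165 minutes
= 2 hours and 45 minutes past 12:00 = 2:45

Final answer: 2:45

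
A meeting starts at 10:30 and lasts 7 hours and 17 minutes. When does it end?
Starting time: 10:30
Adding 17 minutes to 30 minutes: 30 + 17 = 47 minutes
Adding 7 hours: 10 + 7 = 17 - 12 = 5
Final time: 5:47

Final answer: 5:47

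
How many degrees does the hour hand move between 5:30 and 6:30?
The hour hand moves 0.5 degrees per minute.
Time elapsed: 6:30 - 5:30 = 60 minutes
Angular displacement: 60 x 0.5 = 30 degrees

Final answer: 30 degrees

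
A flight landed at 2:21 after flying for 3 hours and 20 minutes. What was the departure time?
Starting time: 2:21 = 141 total minutes past 12:00
Subtracting: 3 hours and 20 minutes = 200 minutes
141 - 200 = -59 (negative, add 12 hours = 720) = 661 minutes
= 11 hours and 1 minute past 12:00 = 11:01

Final answer: 11:01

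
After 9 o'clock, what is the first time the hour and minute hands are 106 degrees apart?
At t minutes past 9:00, the hour hand is at 30 x 9 + 0.5t degrees and the minute hand is at 6t degrees.
The smaller angle between them is 106 degrees when |30H - 5.5t| = 106 or |30H - 5.5t| = 254.
With H = 9, solve 30 x 9 - 5.5t = +/- target for each target:
  t = (30 x 9 - 106) / 5.5 = 29.82
  t = (30 x 9 + 106) / 5.5 = 68.36 (outside (0, 60))
  t = (30 x 9 - 254) / 5.5 = 2.91
  t = (30 x 9 + 254) / 5.5 = 95.27 (outside (0, 60))
Valid solutions in (0, 60): {2.91, 29.82} minutes.
The first occurrence is t = 2.91 minutes.
The hands form a 106-degree angle at 2.91 minutes past 9:00.

Final answer: 2.91 minutes past 9:00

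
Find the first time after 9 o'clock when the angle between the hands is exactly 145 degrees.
At t minutes past 9:00, the hour hand is at 30 x 9 + 0.5t degrees and the minute hand is at 6t degrees.
The smaller angle between them is 145 degrees when |30H - 5.5t| = 145 or |30H - 5.5t| = 215.
With H = 9, solve 30 x 9 - 5.5t = +/- target for each target:
  t = (30 x 9 - 145) / 5.5 = 22.73
  t = (30 x 9 + 145) / 5.5 = 75.45 (outside (0, 60))
  t = (30 x 9 - 215) / 5.5 = 10
  t = (30 x 9 + 215) / 5.5 = 88.18 (outside (0, 60))
Valid solutions in (0, 60): {10, 22.73} minutes.
The first occurrence is t = 10 minutes.
The hands form a 145-degree angle at 10 minutes past 9:00.

Final answer: 10 minutes past 9:00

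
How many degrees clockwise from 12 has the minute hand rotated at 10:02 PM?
The minute hand moves 6 degrees per minute.
At 10:02: 2 x 6 = 12 degrees

Final answer: 12 degrees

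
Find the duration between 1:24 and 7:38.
From 1:24 to 7:38:
(7 x 60 + 38) - (1 x 60 + 24) = 458 - 84 = 374 minutes
= 6 hours and 14 minutes

Final answer: 6 hours and 14 minutes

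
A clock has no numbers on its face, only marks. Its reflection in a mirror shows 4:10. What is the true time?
Reflection across the vertical (12-6) axis maps a hand at angle A degrees to (360 - A) degrees, which sends a reading of T minutes past 12:00 to (720 - T) minutes past 12:00.
Mirror reads 4:10 = 250 minutes past 12:00.
Actual time: (720 - 250) mod 720 = 470 minutes = 7:50.

Final answer: 7:50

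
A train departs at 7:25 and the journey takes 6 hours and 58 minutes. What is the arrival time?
Starting time: 7:25
Adding 58 minutes to 25 minutes: 25 + 58 = 83 minutes = 1 hour and 23 minutes
Adding 6 hours: 7 + 6 + 1 (carry) = 14 - 12 = 2
Final time: 2:23

Final answer: 2:23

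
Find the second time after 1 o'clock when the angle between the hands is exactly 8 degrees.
At t minutes past 1:00, the hour hand is at 30 x 1 + 0.5t degrees and the minute hand is at 6t degrees.
The smaller angle between them is 8 degrees when |30H - 5.5t| = 8 or |30H - 5.5t| = 352.
With H = 1, solve 30 x 1 - 5.5t = +/- target for each target:
  t = (30 x 1 - 8) / 5.5 = 4
  t = (30 x 1 + 8) / 5.5 = 6.91
  t = (30 x 1 - 352) / 5.5 = -58.55 (outside (0, 60))
  t = (30 x 1 + 352) / 5.5 = 69.45 (outside (0, 60))
Valid solutions in (0, 60): {4, 6.91} minutes.
The second occurrence is t = 6.91 minutes.
The hands form a 8-degree angle at 6.91 minutes past 1:00.

Final answer: 6.91 minutes past 1:00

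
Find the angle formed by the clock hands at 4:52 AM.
Hour hand position: 4 x 30 + 52 x 0.5 = 146 degrees
Minute hand position: 52 x 6 = 312 degrees
Difference: |146 - 312| = 166 degrees
The angle between the hands is 166 degrees

Final answer: 166 degrees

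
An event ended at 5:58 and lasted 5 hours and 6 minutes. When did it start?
Starting time: 5:58 = 358 total minutes past 12:00
Subtracting: 5 hours and 6 minutes = 306 minutes
358 - 306 = 52 minutes
= 52 minutes past 12:00 = 12:52

Final answer: 12:52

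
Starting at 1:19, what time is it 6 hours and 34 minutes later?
Starting time: 1:19
Adding 34 minutes to 19 minutes: 19 + 34 = 53 minutes
Adding 6 hours: 1 + 6 = 7
Final time: 7:53

Final answer: 7:53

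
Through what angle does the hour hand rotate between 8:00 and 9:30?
The hour hand moves 0.5 degrees per minute.
Time elapsed: 9:30 - 8:00 = 90 minutes
Angular displacement: 90 x 0.5 = 45 degrees

Final answer: 45 degrees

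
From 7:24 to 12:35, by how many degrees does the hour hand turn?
The hour hand moves 0.5 degrees per minute.
Time elapsed: 12:35 - 7:24 = 311 minutes
Angular displacement: 311 x 0.5 = 155.5 degrees

Final answer: 155.5 degrees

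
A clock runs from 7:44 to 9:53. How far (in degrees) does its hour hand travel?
The hour hand moves 0.5 degrees per minute.
Time elapsed: 9:53 - 7:44 = 129 minutes
Angular displacement: 129 x 0.5 = 64.5 degrees

Final answer: 64.5 degrees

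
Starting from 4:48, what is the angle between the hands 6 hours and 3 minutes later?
First find the time 6 hours and 3 minutes after 4:48.
Total minutes: 4 x 60 + 48 + 6 x 60 + 3 = 651.
651 mod 720 = 651 minutes = 10:51.
Now compute the angle at 10:51:
Hour hand: 10 x 30 + 51 x 0.5 = 325.5 degrees
Minute hand: 51 x 6 = 306 degrees
Difference: |325.5 - 306| = 19.5 degrees
The angle is 19.5 degrees

Final answer: 19.5 degrees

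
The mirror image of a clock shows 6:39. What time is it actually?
Reflection across the vertical (12-6) axis maps a hand at angle A degrees to (360 - A) degrees, which sends a reading of T minutes past 12:00 to (720 - T) minutes past 12:00.
Mirror reads 6:39 = 399 minutes past 12:00.
Actual time: (720 - 399) mod 720 = 321 minutes = 5:21.

Final answer: 5:21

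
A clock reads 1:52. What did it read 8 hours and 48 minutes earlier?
Starting time: 1:52 = 112 total minutes past 12:00
Subtracting: 8 hours and 48 minutes = 528 minutes
112 - 528 = -416 (negative, add 12 hours = 720) = 304 minutes
= 5 hours and 4 minutes past 12:00 = 5:04

Final answer: 5:04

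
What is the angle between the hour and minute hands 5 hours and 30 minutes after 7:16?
First find the time 5 hours and 30 minutes after 7:16.
Total minutes: 7 x 60 + 16 + 5 x 60 + 30 = 766.
766 mod 720 = 46 minutes = 12:46.
Now compute the angle at 12:46:
Hour hand: 0 x 30 + 46 x 0.5 = 23 degrees
Minute hand: 46 x 6 = 276 degrees
Difference: |23 - 276| = 253 degrees
Smaller angle: 360 - 253 = 107 degrees

Final answer: 107 degrees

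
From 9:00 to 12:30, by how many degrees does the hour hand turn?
The hour hand moves 0.5 degrees per minute.
Time elapsed: 12:30 - 9:00 = 210 minutes
Angular displacement: 210 x 0.5 = 105 degrees

Final answer: 105 degrees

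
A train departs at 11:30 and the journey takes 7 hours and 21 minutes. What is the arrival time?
Starting time: 11:30
Adding 21 minutes to 30 minutes: 30 + 21 = 51 minutes
Adding 7 hours: 11 + 7 = 18 - 12 = 6
Final time: 6:51

Final answer: 6:51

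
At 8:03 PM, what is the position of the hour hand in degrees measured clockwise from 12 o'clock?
The hour hand moves 30 degrees per hour and 0.5 degrees per minute.
At 8:03: (8) x 30 + 3 x 0.5 = 240 + 1.5 = 241.5 degrees

Final answer: 241.5 degrees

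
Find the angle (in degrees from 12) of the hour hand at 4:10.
The hour hand moves 30 degrees per hour and 0.5 degrees per minute.
At 4:10: (4) x 30 + 10 x 0.5 = 120 + 5 = 125 degrees

Final answer: 125 degrees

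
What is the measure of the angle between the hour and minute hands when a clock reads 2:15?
Hour hand position: 2 x 30 + 15 x 0.5 = 67.5 degrees
Minute hand position: 15 x 6 = 90 degrees
Difference: |67.5 - 90| = 22.5 degrees
The angle between the hands is 22.5 degrees

Final answer: 22.5 degrees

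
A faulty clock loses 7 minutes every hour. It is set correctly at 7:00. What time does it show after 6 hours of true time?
For every 60 true minutes, the faulty clock advances 60 - 7 = 53 minutes.
True elapsed: 6 hours = 360 minutes.
Faulty clock advances: 360 x 53/60 = 318 minutes (drift: 42 minutes behind).
Shown time: 7:00 + 318 minutes = 12:18.

Final answer: 12:18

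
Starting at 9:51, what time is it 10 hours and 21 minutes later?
Starting time: 9:51
Adding 21 minutes to 51 minutes: 51 + 21 = 72 minutes = 1 hour and 12 minutes
Adding 10 hours: 9 + 10 + 1 (carry) = 20 - 12 = 8
Final time: 8:12

Final answer: 8:12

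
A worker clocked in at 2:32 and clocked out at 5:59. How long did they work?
From 2:32 to 5:59:
(5 x 60 + 59) - (2 x 60 + 32) = 359 - 152 = 207 minutes
= 3 hours and 27 minutes

Final answer: 3 hours and 27 minutes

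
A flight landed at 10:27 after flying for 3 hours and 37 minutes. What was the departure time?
Starting time: 10:27 = 627 total minutes past 12:00
Subtracting: 3 hours and 37 minutes = 217 minutes
627 - 217 = 410 minutes
= 6 hours and 50 minutes past 12:00 = 6:50

Final answer: 6:50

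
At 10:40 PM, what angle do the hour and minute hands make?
Hour hand position: 10 x 30 + 40 x 0.5 = 320 degrees
Minute hand position: 40 x 6 = 240 degrees
Difference: |320 - 240| = 80 degrees
The angle between the hands is 80 degrees

Final answer: 80 degrees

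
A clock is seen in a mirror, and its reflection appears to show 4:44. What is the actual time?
Reflection across the vertical (12-6) axis maps a hand at angle A degrees to (360 - A) degrees, which sends a reading of T minutes past 12:00 to (720 - T) minutes past 12:00.
Mirror reads 4:44 = 284 minutes past 12:00.
Actual time: (720 - 284) mod 720 = 436 minutes = 7:16.

Final answer: 7:16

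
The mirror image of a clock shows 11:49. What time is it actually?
Reflection across the vertical (12-6) axis maps a hand at angle A degrees to (360 - A) degrees, which sends a reading of T minutes past 12:00 to (720 - T) minutes past 12:00.
Mirror reads 11:49 = 709 minutes past 12:00.
Actual time: (720 - 709) mod 720 = 11 minutes = 12:11.

Final answer: 12:11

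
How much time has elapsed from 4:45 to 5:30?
From 4:45 to 5:30:
(5 x 60 + 30) - (4 x 60 + 45) = 330 - 285 = 45 minutes
= 45 minutes

Final answer: 45 minutes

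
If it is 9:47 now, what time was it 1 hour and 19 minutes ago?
Starting time: 9:47 = 587 total minutes past 12:00
Subtracting: 1 hour and 19 minutes = 79 minutes
587 - 79 = 508 minutes
= 8 hours and 28 minutes past 12:00 = 8:28

Final answer: 8:28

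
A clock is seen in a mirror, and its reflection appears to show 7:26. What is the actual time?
Reflection across the vertical (12-6) axis maps a hand at angle A degrees to (360 - A) degrees, which sends a reading of T minutes past 12:00 to (720 - T) minutes past 12:00.
Mirror reads 7:26 = 446 minutes past 12:00.
Actual time: (720 - 446) mod 720 = 274 minutes = 4:34.

Final answer: 4:34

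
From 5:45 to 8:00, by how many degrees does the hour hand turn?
The hour hand moves 0.5 degrees per minute.
Time elapsed: 8:00 - 5:45 = 135 minutes
Angular displacement: 135 x 0.5 = 67.5 degrees

Final answer: 67.5 degrees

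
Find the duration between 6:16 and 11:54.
From 6:16 to 11:54:
(11 x 60 + 54) - (6 x 60 + 16) = 714 - 376 = 338 minutes
= 5 hours and 38 minutes

Final answer: 5 hours and 38 minutes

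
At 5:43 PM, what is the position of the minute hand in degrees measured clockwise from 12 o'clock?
The minute hand moves 6 degrees per minute.
At 5:43: 43 x 6 = 258 degrees

Final answer: 258 degrees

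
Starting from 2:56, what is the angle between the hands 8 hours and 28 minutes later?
First find the time 8 hours and 28 minutes after 2:56.
Total minutes: 2 x 60 + 56 + 8 x 60 + 28 = 684.
684 mod 720 = 684 minutes = 11:24.
Now compute the angle at 11:24:
Hour hand: 11 x 30 + 24 x 0.5 = 342 degrees
Minute hand: 24 x 6 = 144 degrees
Difference: |342 - 144| = 198 degrees
Smaller angle: 360 - 198 = 162 degrees

Final answer: 162 degrees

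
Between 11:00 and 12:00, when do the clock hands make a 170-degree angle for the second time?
At t minutes past 11:00, the hour hand is at 30 x 11 + 0.5t degrees and the minute hand is at 6t degrees.
The smaller angle between them is 170 degrees when |30H - 5.5t| = 170 or |30H - 5.5t| = 190.
With H = 11, solve 30 x 11 - 5.5t = +/- target for each target:
  t = (30 x 11 - 170) / 5.5 = 29.09
  t = (30 x 11 + 170) / 5.5 = 90.91 (outside (0, 60))
  t = (30 x 11 - 190) / 5.5 = 25.45
  t = (30 x 11 + 190) / 5.5 = 94.55 (outside (0, 60))
Valid solutions in (0, 60): {25.45, 29.09} minutes.
The second occurrence is t = 29.09 minutes.
The hands form a 170-degree angle at 29.09 minutes past 11:00.

Final answer: 29.09 minutes past 11:00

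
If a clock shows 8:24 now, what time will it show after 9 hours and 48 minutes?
Starting time: 8:24
Adding 48 minutes to 24 minutes: 24 + 48 = 72 minutes = 1 hour and 12 minutes
Adding 9 hours: 8 + 9 + 1 (carry) = 18 - 12 = 6
Final time: 6:12

Final answer: 6:12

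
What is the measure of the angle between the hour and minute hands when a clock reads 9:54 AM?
Hour hand position: 9 x 30 + 54 x 0.5 = 297 degrees
Minute hand position: 54 x 6 = 324 degrees
Difference: |297 - 324| = 27 degrees
The angle between the hands is 27 degrees

Final answer: 27 degrees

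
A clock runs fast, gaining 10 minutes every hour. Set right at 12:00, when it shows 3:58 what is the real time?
For every 60 true minutes, the faulty clock advances 70 minutes, so 1 faulty-clock minute corresponds to 60/70 true minutes.
From 12:00 to 3:58 on the faulty dial is 238 minutes.
True elapsed: 238 x 60/70 = 204 minutes = 3 hours and 24 minutes.
True time: 12:00 + 3 hours and 24 minutes = 3:24.

Final answer: 3:24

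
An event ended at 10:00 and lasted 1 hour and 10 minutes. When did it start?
Starting time: 10:00 = 600 total minutes past 12:00
Subtracting: 1 hour and 10 minutes = 70 minutes
600 - 70 = 530 minutes
= 8 hours and 50 minutes past 12:00 = 8:50

Final answer: 8:50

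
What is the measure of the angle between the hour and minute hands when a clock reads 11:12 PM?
Hour hand position: 11 x 30 + 12 x 0.5 = 336 degrees
Minute hand position: 12 x 6 = 72 degrees
Difference: |336 - 72| = 264 degrees
Since 264 > 180, the smaller angle is 360 - 264 = 96 degrees

Final answer: 96 degrees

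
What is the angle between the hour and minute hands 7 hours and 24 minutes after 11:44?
First find the time 7 hours and 24 minutes after 11:44.
Total minutes: 11 x 60 + 44 + 7 x 60 + 24 = 1148.
1148 mod 720 = 428 minutes = 7:08.
Now compute the angle at 7:08:
Hour hand: 7 x 30 + 8 x 0.5 = 214 degrees
Minute hand: 8 x 6 = 48 degrees
Difference: |214 - 48| = 166 degrees
The angle is 166 degrees

Final answer: 166 degrees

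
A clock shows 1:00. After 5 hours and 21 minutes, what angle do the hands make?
First find the time 5 hours and 21 minutes after 1:00.
Total minutes: 1 x 60 + 0 + 5 x 60 + 21 = 381.
381 mod 720 = 381 minutes = 6:21.
Now compute the angle at 6:21:
Hour hand: 6 x 30 + 21 x 0.5 = 190.5 degrees
Minute hand: 21 x 6 = 126 degrees
Difference: |190.5 - 126| = 64.5 degrees
The angle is 64.5 degrees

Final answer: 64.5 degrees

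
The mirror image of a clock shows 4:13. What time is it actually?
Reflection across the vertical (12-6) axis maps a hand at angle A degrees to (360 - A) degrees, which sends a reading of T minutes past 12:00 to (720 - T) minutes past 12:00.
Mirror reads 4:13 = 253 minutes past 12:00.
Actual time: (720 - 253) mod 720 = 467 minutes = 7:47.

Final answer: 7:47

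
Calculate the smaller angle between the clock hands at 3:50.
Hour hand position: 3 x 30 + 50 x 0.5 = 115 degrees
Minute hand position: 50 x 6 = 300 degrees
Difference: |115 - 300| = 185 degrees
Since 185 > 180, the smaller angle is 360 - 185 = 175 degrees

Final answer: 175 degrees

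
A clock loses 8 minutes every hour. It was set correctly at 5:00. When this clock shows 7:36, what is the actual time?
For every 60 true minutes, the faulty clock advances 52 minutes, so 1 faulty-clock minute corresponds to 60/52 true minutes.
From 5:00 to 7:36 on the faulty dial is 156 minutes.
True elapsed: 156 x 60/52 = 180 minutes = 3 hours.
True time: 5:00 + 3 hours = 8:00.

Final answer: 8:00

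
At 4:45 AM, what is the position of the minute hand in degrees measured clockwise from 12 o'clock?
The minute hand moves 6 degrees per minute.
At 4:45: 45 x 6 = 270 degrees

Final answer: 270 degrees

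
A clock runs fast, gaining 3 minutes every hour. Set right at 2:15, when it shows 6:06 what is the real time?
For every 60 true minutes, the faulty clock advances 63 minutes, so 1 faulty-clock minute corresponds to 60/63 true minutes.
From 2:15 to 6:06 on the faulty dial is 231 minutes.
True elapsed: 231 x 60/63 = 220 minutes = 3 hours and 40 minutes.
True time: 2:15 + 3 hours and 40 minutes = 5:55.

Final answer: 5:55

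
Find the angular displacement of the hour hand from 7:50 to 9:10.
The hour hand moves 0.5 degrees per minute.
Time elapsed: 9:10 - 7:50 = 80 minutes
Angular displacement: 80 x 0.5 = 40 degrees

Final answer: 40 degrees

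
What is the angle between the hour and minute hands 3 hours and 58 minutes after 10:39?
First find the time 3 hours and 58 minutes after 10:39.
Total minutes: 10 x 60 + 39 + 3 x 60 + 58 = 877.
877 mod 720 = 157 minutes = 2:37.
Now compute the angle at 2:37:
Hour hand: 2 x 30 + 37 x 0.5 = 78.5 degrees
Minute hand: 37 x 6 = 222 degrees
Difference: |78.5 - 222| = 143.5 degrees
The angle is 143.5 degrees

Final answer: 143.5 degrees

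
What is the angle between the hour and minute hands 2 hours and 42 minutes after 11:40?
First find the time 2 hours and 42 minutes after 11:40.
Total minutes: 11 x 60 + 40 + 2 x 60 + 42 = 862.
862 mod 720 = 142 minutes = 2:22.
Now compute the angle at 2:22:
Hour hand: 2 x 30 + 22 x 0.5 = 71 degrees
Minute hand: 22 x 6 = 132 degrees
Difference: |71 - 132| = 61 degrees
The angle is 61 degrees

Final answer: 61 degrees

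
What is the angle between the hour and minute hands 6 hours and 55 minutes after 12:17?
First find the time 6 hours and 55 minutes after 12:17.
Total minutes: 12 x 60 + 17 + 6 x 60 + 55 = 1152.
1152 mod 720 = 432 minutes = 7:12.
Now compute the angle at 7:12:
Hour hand: 7 x 30 + 12 x 0.5 = 216 degrees
Minute hand: 12 x 6 = 72 degrees
Difference: |216 - 72| = 144 degrees
The angle is 144 degrees

Final answer: 144 degrees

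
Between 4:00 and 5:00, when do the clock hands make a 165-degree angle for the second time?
At t minutes past 4:00, the hour hand is at 30 x 4 + 0.5t degrees and the minute hand is at 6t degrees.
The smaller angle between them is 165 degrees when |30H - 5.5t| = 165 or |30H - 5.5t| = 195.
With H = 4, solve 30 x 4 - 5.5t = +/- target for each target:
  t = (30 x 4 - 165) / 5.5 = -8.18 (outside (0, 60))
  t = (30 x 4 + 165) / 5.5 = 51.82
  t = (30 x 4 - 195) / 5.5 = -13.64 (outside (0, 60))
  t = (30 x 4 + 195) / 5.5 = 57.27
Valid solutions in (0, 60): {51.82, 57.27} minutes.
The second occurrence is t = 57.27 minutes.
The hands form a 165-degree angle at 57.27 minutes past 4:00.

Final answer: 57.27 minutes past 4:00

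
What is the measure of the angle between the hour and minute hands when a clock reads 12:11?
Hour hand position: 0 x 30 + 11 x 0.5 = 5.5 degrees
Minute hand position: 11 x 6 = 66 degrees
Difference: |5.5 - 66| = 60.5 degrees
The angle between the hands is 60.5 degrees

Final answer: 60.5 degrees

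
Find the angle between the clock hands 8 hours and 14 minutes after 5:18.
First find the time 8 hours and 14 minutes after 5:18.
Total minutes: 5 x 60 + 18 + 8 x 60 + 14 = 812.
812 mod 720 = 92 minutes = 1:32.
Now compute the angle at 1:32:
Hour hand: 1 x 30 + 32 x 0.5 = 46 degrees
Minute hand: 32 x 6 = 192 degrees
Difference: |46 - 192| = 146 degrees
The angle is 146 degrees

Final answer: 146 degrees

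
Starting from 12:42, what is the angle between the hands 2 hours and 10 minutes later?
First find the time 2 hours and 10 minutes after 12:42.
Total minutes: 12 x 60 + 42 + 2 x 60 + 10 = 892.
892 mod 720 = 172 minutes = 2:52.
Now compute the angle at 2:52:
Hour hand: 2 x 30 + 52 x 0.5 = 86 degrees
Minute hand: 52 x 6 = 312 degrees
Difference: |86 - 312| = 226 degrees
Smaller angle: 360 - 226 = 134 degrees

Final answer: 134 degrees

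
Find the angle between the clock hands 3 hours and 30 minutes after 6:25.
First find the time 3 hours and 30 minutes after 6:25.
Total minutes: 6 x 60 + 25 + 3 x 60 + 30 = 595.
595 mod 720 = 595 minutes = 9:55.
Now compute the angle at 9:55:
Hour hand: 9 x 30 + 55 x 0.5 = 297.5 degrees
Minute hand: 55 x 6 = 330 degrees
Difference: |297.5 - 330| = 32.5 degrees
The angle is 32.5 degrees

Final answer: 32.5 degrees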